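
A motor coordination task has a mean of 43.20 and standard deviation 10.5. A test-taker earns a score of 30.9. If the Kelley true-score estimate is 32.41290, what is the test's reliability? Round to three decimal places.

0.877

T̂ = ρX + (1 − ρ)μ  ⇒  T̂ − μ = ρ(X − μ)
ρ = (T̂ − μ)/(X − μ) = (32.41290 − 43.20) / (30.9 − 43.20) = -10.78710 / -12.30 = 0.87700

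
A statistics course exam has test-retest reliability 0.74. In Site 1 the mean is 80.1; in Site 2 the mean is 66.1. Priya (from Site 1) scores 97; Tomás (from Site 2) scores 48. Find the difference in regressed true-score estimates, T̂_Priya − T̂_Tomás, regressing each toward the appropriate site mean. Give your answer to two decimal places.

T̂_Priya = 0.74(97) + 0.26(80.1) = 92.6060
T̂_Tomás = 0.74(48) + 0.26(66.1) = 52.7060
Difference = 92.6060 − 52.7060 = 39.9000

39.90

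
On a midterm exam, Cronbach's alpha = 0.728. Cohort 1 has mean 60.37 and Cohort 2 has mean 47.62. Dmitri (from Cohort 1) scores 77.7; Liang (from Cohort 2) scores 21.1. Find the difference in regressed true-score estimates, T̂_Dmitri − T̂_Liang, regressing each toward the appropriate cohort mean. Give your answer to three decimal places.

T̂_Dmitri = 0.728(77.7) + 0.272(60.37) = 72.98624
T̂_Liang = 0.728(21.1) + 0.272(47.62) = 28.31344
Difference = 72.98624 − 28.31344 = 44.67280

44.673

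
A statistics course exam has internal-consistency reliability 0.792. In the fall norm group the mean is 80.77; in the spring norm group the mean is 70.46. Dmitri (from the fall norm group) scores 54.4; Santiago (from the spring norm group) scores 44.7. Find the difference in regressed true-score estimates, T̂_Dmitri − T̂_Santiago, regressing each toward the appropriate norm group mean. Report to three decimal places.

9.827

T̂_Dmitri = 0.792(54.4) + 0.208(80.77) = 59.88496
T̂_Santiago = 0.792(44.7) + 0.208(70.46) = 50.05808
Difference = 59.88496 − 50.05808 = 9.82688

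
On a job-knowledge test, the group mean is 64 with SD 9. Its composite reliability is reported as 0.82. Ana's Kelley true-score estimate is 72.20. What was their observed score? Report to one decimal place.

T̂ = ρX + (1 − ρ)μ  ⇒  X = (T̂ − (1 − ρ)μ) / ρ
X = (72.20 − 0.18 × 64) / 0.82 = (72.20 − 11.52) / 0.82 = 60.68 / 0.82 = 74.000

74.0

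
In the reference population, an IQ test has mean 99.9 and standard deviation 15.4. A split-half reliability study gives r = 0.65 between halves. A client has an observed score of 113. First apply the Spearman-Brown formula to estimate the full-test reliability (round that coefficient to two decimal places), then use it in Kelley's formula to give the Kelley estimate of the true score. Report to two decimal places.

110.25

Spearman-Brown: ρ = 2r/(1 + r) = 2(0.65)/(1 + 0.65) = 1.300/1.65 = 0.7879 → 0.79
Regress the observed score toward the mean by the unreliability: T̂ = 0.79·113 + 0.21·99.9 = 89.27 + 20.979 = 110.249.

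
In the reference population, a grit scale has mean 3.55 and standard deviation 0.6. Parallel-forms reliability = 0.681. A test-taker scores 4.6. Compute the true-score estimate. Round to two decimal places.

Weight the observed score by reliability and the mean by (1 − reliability): T̂ = 0.681·4.6 + 0.319·3.55 = 3.1326 + 1.13245 = 4.265.

4.27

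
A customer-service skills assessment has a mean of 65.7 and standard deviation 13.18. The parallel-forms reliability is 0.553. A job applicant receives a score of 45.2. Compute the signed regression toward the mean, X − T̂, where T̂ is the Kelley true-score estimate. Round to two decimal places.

-9.16

T̂ = 0.553(45.2) + 0.447(65.7) = 24.9956 + 29.3679 = 54.3635 → 54.364
X − T̂ = 45.2 − 54.364 = -9.163 → -9.16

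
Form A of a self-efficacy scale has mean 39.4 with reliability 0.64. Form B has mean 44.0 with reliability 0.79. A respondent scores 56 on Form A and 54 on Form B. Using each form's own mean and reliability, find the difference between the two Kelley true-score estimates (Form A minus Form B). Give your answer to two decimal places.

T̂_A = 0.64(56) + 0.36(39.4) = 50.0240
T̂_B = 0.79(54) + 0.21(44.0) = 51.9000
T̂_A − T̂_B = -1.8760

-1.88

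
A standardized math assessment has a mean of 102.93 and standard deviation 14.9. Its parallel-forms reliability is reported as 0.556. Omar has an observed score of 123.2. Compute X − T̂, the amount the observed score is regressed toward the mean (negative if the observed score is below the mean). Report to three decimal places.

9.000

T̂ = ρX + (1 − ρ)μ
  = 0.556 × 123.2 + 0.444 × 102.93
  = 68.4992 + 45.70092
  = 114.20012
  ≈ 114.2001
X − T̂ = 123.2 − 114.2001 = 8.9999 → 9.000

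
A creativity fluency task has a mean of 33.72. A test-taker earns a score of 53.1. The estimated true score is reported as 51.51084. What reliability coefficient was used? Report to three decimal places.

0.918

T̂ = ρX + (1 − ρ)μ  ⇒  T̂ − μ = ρ(X − μ)
ρ = (T̂ − μ)/(X − μ) = (51.51084 − 33.72) / (53.1 − 33.72) = 17.79084 / 19.38 = 0.91800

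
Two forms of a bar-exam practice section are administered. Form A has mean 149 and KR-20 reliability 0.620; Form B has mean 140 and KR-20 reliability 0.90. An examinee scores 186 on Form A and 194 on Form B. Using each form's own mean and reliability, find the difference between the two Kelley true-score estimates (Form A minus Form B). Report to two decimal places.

-16.66

T̂_A = 0.620(186) + 0.380(149) = 171.9400
T̂_B = 0.90(194) + 0.10(140) = 188.6000
T̂_A − T̂_B = -16.6600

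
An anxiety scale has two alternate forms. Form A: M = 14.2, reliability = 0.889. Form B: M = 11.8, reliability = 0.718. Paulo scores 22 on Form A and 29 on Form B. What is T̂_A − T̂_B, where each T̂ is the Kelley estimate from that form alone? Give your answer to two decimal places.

-3.02

T̂_A = 0.889(22) + 0.111(14.2) = 21.1342
T̂_B = 0.718(29) + 0.282(11.8) = 24.1496
T̂_A − T̂_B = -3.0154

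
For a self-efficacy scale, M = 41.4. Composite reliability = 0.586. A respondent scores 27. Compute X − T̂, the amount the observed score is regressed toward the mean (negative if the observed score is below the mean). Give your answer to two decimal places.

-5.96

Kelley's formula gives T̂ = 0.586·27 + 0.414·41.4 = 15.822 + 17.1396 = 32.9616.
X − T̂ = 27 − 32.962 = -5.962 → -5.96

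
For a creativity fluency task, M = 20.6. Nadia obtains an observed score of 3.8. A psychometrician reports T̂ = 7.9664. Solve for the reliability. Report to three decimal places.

0.752

T̂ = ρX + (1 − ρ)μ  ⇒  T̂ − μ = ρ(X − μ)
ρ = (T̂ − μ)/(X − μ) = (7.9664 − 20.6) / (3.8 − 20.6) = -12.6336 / -16.8 = 0.75200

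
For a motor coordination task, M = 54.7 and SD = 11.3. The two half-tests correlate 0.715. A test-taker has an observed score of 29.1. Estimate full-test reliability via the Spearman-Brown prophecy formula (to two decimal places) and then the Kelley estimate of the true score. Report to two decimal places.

33.45

Spearman-Brown: ρ = 2r/(1 + r) = 2(0.715)/(1 + 0.715) = 1.4300/1.715 = 0.8338 → 0.83
T̂ = ρX + (1 − ρ)μ
  = 0.83 × 29.1 + 0.17 × 54.7
  = 24.153 + 9.299
  = 33.452
  ≈ 33.45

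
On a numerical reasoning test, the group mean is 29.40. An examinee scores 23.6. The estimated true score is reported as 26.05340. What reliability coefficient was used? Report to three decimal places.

T̂ = ρX + (1 − ρ)μ  ⇒  T̂ − μ = ρ(X − μ)
ρ = (T̂ − μ)/(X − μ) = (26.05340 − 29.40) / (23.6 − 29.40) = -3.34660 / -5.80 = 0.57700

0.577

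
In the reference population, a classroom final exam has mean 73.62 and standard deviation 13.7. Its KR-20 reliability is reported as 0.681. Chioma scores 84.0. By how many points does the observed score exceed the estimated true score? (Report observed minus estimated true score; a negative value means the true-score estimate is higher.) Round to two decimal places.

T̂ = ρX + (1 − ρ)μ
  = 0.681 × 84.0 + 0.319 × 73.62
  = 57.2040 + 23.48478
  = 80.6888
  ≈ 80.689
X − T̂ = 84.0 − 80.689 = 3.311 → 3.31

3.31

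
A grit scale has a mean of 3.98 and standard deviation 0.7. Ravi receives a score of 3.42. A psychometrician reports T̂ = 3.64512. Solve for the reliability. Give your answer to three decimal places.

T̂ = ρX + (1 − ρ)μ  ⇒  T̂ − μ = ρ(X − μ)
ρ = (T̂ − μ)/(X − μ) = (3.64512 − 3.98) / (3.42 − 3.98) = -0.33488 / -0.56 = 0.59800

0.598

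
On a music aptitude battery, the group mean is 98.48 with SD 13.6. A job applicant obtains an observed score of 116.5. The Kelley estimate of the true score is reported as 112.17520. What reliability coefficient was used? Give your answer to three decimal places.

0.760

T̂ = ρX + (1 − ρ)μ  ⇒  T̂ − μ = ρ(X − μ)
ρ = (T̂ − μ)/(X − μ) = (112.17520 − 98.48) / (116.5 − 98.48) = 13.69520 / 18.02 = 0.76000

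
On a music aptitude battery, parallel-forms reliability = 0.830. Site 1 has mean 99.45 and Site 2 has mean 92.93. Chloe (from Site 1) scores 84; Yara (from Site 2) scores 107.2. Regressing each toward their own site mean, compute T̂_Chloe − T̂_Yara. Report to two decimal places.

-18.15

T̂_Chloe = 0.830(84) + 0.170(99.45) = 86.6265
T̂_Yara = 0.830(107.2) + 0.170(92.93) = 104.7741
Difference = 86.6265 − 104.7741 = -18.1476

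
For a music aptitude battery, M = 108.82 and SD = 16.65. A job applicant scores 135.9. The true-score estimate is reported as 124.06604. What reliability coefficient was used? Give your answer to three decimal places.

T̂ = ρX + (1 − ρ)μ  ⇒  T̂ − μ = ρ(X − μ)
ρ = (T̂ − μ)/(X − μ) = (124.06604 − 108.82) / (135.9 − 108.82) = 15.24604 / 27.08 = 0.56300

0.563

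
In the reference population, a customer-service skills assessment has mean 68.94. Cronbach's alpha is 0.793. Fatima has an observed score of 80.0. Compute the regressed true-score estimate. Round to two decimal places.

Kelley's formula gives T̂ = 0.793·80.0 + 0.207·68.94 = 63.4400 + 14.27058 = 77.711.

77.71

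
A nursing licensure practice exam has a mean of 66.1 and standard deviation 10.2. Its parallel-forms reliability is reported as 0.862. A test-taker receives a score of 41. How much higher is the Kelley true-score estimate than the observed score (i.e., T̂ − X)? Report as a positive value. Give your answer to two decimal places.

3.46

T̂ = 0.862(41) + 0.138(66.1) = 35.342 + 9.1218 = 44.4638 → 44.464
T̂ − X = 44.464 − 41 = 3.464 → 3.46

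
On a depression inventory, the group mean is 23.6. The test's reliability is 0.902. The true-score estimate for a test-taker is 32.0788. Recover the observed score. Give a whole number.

T̂ = ρX + (1 − ρ)μ  ⇒  X = (T̂ − (1 − ρ)μ) / ρ
X = (32.0788 − 0.098 × 23.6) / 0.902 = (32.0788 − 2.3128) / 0.902 = 29.7660 / 0.902 = 33.00

33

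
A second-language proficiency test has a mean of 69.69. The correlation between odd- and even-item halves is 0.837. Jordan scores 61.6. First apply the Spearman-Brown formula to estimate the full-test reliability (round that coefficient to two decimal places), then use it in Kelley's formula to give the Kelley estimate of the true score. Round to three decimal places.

62.328

Spearman-Brown: ρ = 2r/(1 + r) = 2(0.837)/(1 + 0.837) = 1.6740/1.837 = 0.9113 → 0.91
T̂ = 0.91(61.6) + 0.09(69.69) = 56.056 + 6.2721 = 62.3281 → 62.328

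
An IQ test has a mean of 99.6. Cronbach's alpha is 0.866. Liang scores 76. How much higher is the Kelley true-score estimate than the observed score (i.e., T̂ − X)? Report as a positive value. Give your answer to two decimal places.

3.16

T̂ = 0.866(76) + 0.134(99.6) = 65.816 + 13.3464 = 79.1624 → 79.162
T̂ − X = 79.162 − 76 = 3.162 → 3.16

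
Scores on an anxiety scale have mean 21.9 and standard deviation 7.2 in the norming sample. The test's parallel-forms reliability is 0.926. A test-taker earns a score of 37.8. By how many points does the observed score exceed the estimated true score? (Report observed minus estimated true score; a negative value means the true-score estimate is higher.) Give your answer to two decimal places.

Kelley's formula gives T̂ = 0.926·37.8 + 0.074·21.9 = 35.0028 + 1.6206 = 36.6234.
X − T̂ = 37.8 − 36.623 = 1.177 → 1.18

1.18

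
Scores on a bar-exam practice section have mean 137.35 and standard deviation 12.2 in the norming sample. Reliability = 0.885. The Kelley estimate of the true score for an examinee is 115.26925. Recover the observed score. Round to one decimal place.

T̂ = ρX + (1 − ρ)μ  ⇒  X = (T̂ − (1 − ρ)μ) / ρ
X = (115.26925 − 0.115 × 137.35) / 0.885 = (115.26925 − 15.79525) / 0.885 = 99.47400 / 0.885 = 112.400

112.4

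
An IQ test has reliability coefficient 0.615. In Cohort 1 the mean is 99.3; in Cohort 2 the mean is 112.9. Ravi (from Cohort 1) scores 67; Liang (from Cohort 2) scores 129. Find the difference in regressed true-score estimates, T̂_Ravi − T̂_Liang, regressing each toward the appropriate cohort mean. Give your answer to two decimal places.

T̂_Ravi = 0.615(67) + 0.385(99.3) = 79.4355
T̂_Liang = 0.615(129) + 0.385(112.9) = 122.8015
Difference = 79.4355 − 122.8015 = -43.3660

-43.37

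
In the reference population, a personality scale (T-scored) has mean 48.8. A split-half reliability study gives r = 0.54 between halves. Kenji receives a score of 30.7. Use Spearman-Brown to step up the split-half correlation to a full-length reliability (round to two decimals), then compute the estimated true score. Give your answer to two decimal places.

36.13

Spearman-Brown: ρ = 2r/(1 + r) = 2(0.54)/(1 + 0.54) = 1.080/1.54 = 0.7013 → 0.70
T̂ = ρX + (1 − ρ)μ
  = 0.70 × 30.7 + 0.30 × 48.8
  = 21.490 + 14.640
  = 36.130
  ≈ 36.13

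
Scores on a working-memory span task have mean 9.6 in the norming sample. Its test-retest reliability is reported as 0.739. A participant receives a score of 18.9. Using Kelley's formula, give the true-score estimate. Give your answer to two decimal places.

T̂ = 0.739(18.9) + 0.261(9.6) = 13.9671 + 2.5056 = 16.473 → 16.47

16.47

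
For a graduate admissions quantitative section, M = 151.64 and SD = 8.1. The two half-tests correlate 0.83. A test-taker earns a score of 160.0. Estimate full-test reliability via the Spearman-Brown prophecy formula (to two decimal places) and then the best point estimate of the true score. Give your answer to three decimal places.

Spearman-Brown: ρ = 2r/(1 + r) = 2(0.83)/(1 + 0.83) = 1.660/1.83 = 0.9071 → 0.91
T̂ = 0.91(160.0) + 0.09(151.64) = 145.600 + 13.6476 = 159.2476 → 159.248

159.248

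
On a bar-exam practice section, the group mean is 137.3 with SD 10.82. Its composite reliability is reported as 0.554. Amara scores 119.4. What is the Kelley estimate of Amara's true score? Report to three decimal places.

127.383

T̂ = ρX + (1 − ρ)μ
  = 0.554 × 119.4 + 0.446 × 137.3
  = 66.1476 + 61.2358
  = 127.3834
  ≈ 127.383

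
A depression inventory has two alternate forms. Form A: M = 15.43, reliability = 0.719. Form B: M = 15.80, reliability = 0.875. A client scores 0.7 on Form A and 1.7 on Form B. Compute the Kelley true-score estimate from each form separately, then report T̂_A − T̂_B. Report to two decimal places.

T̂_A = 0.719(0.7) + 0.281(15.43) = 4.8391
T̂_B = 0.875(1.7) + 0.125(15.80) = 3.4625
T̂_A − T̂_B = 1.3766

1.38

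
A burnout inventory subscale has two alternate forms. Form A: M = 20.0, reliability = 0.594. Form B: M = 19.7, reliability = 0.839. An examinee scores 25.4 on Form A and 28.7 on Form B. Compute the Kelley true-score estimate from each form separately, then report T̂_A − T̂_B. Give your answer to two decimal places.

-4.04

T̂_A = 0.594(25.4) + 0.406(20.0) = 23.2076
T̂_B = 0.839(28.7) + 0.161(19.7) = 27.2510
T̂_A − T̂_B = -4.0434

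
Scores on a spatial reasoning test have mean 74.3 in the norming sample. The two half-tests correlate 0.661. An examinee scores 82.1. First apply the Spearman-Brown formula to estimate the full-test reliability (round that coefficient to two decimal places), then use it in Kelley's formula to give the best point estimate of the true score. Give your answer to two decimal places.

Spearman-Brown: ρ = 2r/(1 + r) = 2(0.661)/(1 + 0.661) = 1.3220/1.661 = 0.7959 → 0.80
Kelley's formula gives T̂ = 0.80·82.1 + 0.20·74.3 = 65.680 + 14.860 = 80.540.

80.54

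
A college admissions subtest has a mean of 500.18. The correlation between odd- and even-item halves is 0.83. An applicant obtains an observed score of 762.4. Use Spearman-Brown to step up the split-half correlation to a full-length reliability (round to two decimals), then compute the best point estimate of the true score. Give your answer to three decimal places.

738.800

Spearman-Brown: ρ = 2r/(1 + r) = 2(0.83)/(1 + 0.83) = 1.660/1.83 = 0.9071 → 0.91
T̂ = 0.91(762.4) + 0.09(500.18) = 693.784 + 45.0162 = 738.8002 → 738.800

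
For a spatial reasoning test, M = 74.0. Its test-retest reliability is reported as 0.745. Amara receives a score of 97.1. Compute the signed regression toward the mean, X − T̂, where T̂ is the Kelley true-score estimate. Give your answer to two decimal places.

T̂ = 0.745(97.1) + 0.255(74.0) = 72.3395 + 18.8700 = 91.2095 → 91.210
X − T̂ = 97.1 − 91.210 = 5.890 → 5.89

5.89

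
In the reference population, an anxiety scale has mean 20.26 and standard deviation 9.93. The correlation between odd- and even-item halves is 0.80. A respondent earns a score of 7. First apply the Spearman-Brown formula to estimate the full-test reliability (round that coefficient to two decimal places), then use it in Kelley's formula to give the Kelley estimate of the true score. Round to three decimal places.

8.459

Spearman-Brown: ρ = 2r/(1 + r) = 2(0.80)/(1 + 0.80) = 1.600/1.80 = 0.8889 → 0.89
Regress the observed score toward the mean by the unreliability: T̂ = 0.89·7 + 0.11·20.26 = 6.23 + 2.2286 = 8.4586.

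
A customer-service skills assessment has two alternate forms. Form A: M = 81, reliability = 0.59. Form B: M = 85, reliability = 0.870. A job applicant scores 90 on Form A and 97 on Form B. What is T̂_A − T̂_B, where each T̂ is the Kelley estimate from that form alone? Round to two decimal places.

-9.13

T̂_A = 0.59(90) + 0.41(81) = 86.3100
T̂_B = 0.870(97) + 0.130(85) = 95.4400
T̂_A − T̂_B = -9.1300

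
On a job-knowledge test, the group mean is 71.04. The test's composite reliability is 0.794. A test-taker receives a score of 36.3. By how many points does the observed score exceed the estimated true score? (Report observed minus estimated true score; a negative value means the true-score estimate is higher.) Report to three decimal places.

T̂ = ρX + (1 − ρ)μ
  = 0.794 × 36.3 + 0.206 × 71.04
  = 28.8222 + 14.63424
  = 43.45644
  ≈ 43.4564
X − T̂ = 36.3 − 43.4564 = -7.1564 → -7.156

-7.156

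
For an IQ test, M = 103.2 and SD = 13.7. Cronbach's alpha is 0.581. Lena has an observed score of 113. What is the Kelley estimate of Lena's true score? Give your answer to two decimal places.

108.89

T̂ = ρX + (1 − ρ)μ
  = 0.581 × 113 + 0.419 × 103.2
  = 65.653 + 43.2408
  = 108.894
  ≈ 108.89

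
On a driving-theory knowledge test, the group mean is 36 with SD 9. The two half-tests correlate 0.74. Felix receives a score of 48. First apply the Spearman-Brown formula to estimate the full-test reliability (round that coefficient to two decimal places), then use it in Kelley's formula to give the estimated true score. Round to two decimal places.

Spearman-Brown: ρ = 2r/(1 + r) = 2(0.74)/(1 + 0.74) = 1.480/1.74 = 0.8506 → 0.85
T̂ = 0.85(48) + 0.15(36) = 40.80 + 5.40 = 46.200 → 46.20

46.20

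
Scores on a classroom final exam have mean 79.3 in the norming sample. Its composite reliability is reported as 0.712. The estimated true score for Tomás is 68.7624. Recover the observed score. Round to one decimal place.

64.5

T̂ = ρX + (1 − ρ)μ  ⇒  X = (T̂ − (1 − ρ)μ) / ρ
X = (68.7624 − 0.288 × 79.3) / 0.712 = (68.7624 − 22.8384) / 0.712 = 45.9240 / 0.712 = 64.500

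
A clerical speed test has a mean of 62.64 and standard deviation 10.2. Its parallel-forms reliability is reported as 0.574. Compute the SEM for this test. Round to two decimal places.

6.66

SEM = SD · √(1 − ρ) = 10.2 × √0.426 = 10.2 × 0.6527 = 6.657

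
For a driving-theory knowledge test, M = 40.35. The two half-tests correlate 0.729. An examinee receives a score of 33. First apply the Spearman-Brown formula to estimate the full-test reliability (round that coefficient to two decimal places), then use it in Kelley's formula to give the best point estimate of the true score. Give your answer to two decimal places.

Spearman-Brown: ρ = 2r/(1 + r) = 2(0.729)/(1 + 0.729) = 1.4580/1.729 = 0.8433 → 0.84
Weight the observed score by reliability and the mean by (1 − reliability): T̂ = 0.84·33 + 0.16·40.35 = 27.72 + 6.4560 = 34.176.

34.18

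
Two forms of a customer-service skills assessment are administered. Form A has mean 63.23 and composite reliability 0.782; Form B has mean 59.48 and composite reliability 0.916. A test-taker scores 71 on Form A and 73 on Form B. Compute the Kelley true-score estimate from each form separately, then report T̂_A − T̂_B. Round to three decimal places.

-2.558

T̂_A = 0.782(71) + 0.218(63.23) = 69.30614
T̂_B = 0.916(73) + 0.084(59.48) = 71.86432
T̂_A − T̂_B = -2.55818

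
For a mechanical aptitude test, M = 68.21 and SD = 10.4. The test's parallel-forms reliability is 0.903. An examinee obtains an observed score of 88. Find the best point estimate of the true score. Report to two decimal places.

86.08

T̂ = 0.903(88) + 0.097(68.21) = 79.464 + 6.61637 = 86.080 → 86.08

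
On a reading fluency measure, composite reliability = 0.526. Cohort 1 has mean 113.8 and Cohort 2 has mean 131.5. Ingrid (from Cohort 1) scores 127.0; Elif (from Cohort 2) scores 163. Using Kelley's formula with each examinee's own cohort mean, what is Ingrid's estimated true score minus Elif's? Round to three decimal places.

T̂_Ingrid = 0.526(127.0) + 0.474(113.8) = 120.74320
T̂_Elif = 0.526(163) + 0.474(131.5) = 148.06900
Difference = 120.74320 − 148.06900 = -27.32580

-27.326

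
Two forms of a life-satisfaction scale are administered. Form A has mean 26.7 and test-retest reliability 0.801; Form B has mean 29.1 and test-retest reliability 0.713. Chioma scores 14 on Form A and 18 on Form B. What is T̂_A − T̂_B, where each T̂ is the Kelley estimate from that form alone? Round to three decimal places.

T̂_A = 0.801(14) + 0.199(26.7) = 16.52730
T̂_B = 0.713(18) + 0.287(29.1) = 21.18570
T̂_A − T̂_B = -4.65840

-4.658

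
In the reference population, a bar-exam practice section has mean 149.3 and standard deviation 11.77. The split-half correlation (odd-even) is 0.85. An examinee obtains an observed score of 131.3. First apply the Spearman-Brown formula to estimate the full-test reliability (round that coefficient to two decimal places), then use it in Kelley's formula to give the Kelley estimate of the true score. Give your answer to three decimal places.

Spearman-Brown: ρ = 2r/(1 + r) = 2(0.85)/(1 + 0.85) = 1.700/1.85 = 0.9189 → 0.92
T̂ = 0.92(131.3) + 0.08(149.3) = 120.796 + 11.944 = 132.7400 → 132.740

132.740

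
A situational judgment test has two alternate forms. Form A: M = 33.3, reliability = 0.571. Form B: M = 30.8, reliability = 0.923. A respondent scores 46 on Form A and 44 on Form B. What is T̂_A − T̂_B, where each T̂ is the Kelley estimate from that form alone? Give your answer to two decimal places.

T̂_A = 0.571(46) + 0.429(33.3) = 40.5517
T̂_B = 0.923(44) + 0.077(30.8) = 42.9836
T̂_A − T̂_B = -2.4319

-2.43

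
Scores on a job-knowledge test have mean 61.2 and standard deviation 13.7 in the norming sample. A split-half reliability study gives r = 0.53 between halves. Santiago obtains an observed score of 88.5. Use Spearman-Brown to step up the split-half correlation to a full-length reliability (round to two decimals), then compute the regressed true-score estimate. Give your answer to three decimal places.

80.037

Spearman-Brown: ρ = 2r/(1 + r) = 2(0.53)/(1 + 0.53) = 1.060/1.53 = 0.6928 → 0.69
T̂ = 0.69(88.5) + 0.31(61.2) = 61.065 + 18.972 = 80.0370 → 80.037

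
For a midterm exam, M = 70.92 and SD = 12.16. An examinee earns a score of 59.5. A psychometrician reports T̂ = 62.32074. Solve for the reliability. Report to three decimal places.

T̂ = ρX + (1 − ρ)μ  ⇒  T̂ − μ = ρ(X − μ)
ρ = (T̂ − μ)/(X − μ) = (62.32074 − 70.92) / (59.5 − 70.92) = -8.59926 / -11.42 = 0.75300

0.753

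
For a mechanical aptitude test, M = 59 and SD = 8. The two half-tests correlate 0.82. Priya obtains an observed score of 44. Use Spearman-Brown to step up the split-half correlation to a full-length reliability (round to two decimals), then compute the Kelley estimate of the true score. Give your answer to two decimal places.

Spearman-Brown: ρ = 2r/(1 + r) = 2(0.82)/(1 + 0.82) = 1.640/1.82 = 0.9011 → 0.90
T̂ = 0.90(44) + 0.10(59) = 39.60 + 5.90 = 45.500 → 45.50

45.50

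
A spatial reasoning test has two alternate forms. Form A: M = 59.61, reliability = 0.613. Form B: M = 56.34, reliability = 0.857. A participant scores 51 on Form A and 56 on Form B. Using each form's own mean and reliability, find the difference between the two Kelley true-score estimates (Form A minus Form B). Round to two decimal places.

-1.72

T̂_A = 0.613(51) + 0.387(59.61) = 54.3321
T̂_B = 0.857(56) + 0.143(56.34) = 56.0486
T̂_A − T̂_B = -1.7165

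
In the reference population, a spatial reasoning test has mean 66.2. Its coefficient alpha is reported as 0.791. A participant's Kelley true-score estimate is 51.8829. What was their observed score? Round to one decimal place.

T̂ = ρX + (1 − ρ)μ  ⇒  X = (T̂ − (1 − ρ)μ) / ρ
X = (51.8829 − 0.209 × 66.2) / 0.791 = (51.8829 − 13.8358) / 0.791 = 38.0471 / 0.791 = 48.100

48.1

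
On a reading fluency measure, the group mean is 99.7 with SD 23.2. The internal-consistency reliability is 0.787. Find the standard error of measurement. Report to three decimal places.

SEM = SD · √(1 − ρ) = 23.2 × √0.213 = 23.2 × 0.4615 = 10.7072

10.707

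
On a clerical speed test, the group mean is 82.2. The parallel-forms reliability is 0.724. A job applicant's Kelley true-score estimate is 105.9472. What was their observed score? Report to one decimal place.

T̂ = ρX + (1 − ρ)μ  ⇒  X = (T̂ − (1 − ρ)μ) / ρ
X = (105.9472 − 0.276 × 82.2) / 0.724 = (105.9472 − 22.6872) / 0.724 = 83.2600 / 0.724 = 115.000

115.0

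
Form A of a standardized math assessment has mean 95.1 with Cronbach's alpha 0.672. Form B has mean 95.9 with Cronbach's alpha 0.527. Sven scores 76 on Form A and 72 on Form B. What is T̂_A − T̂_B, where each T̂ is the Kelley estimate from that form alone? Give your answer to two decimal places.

T̂_A = 0.672(76) + 0.328(95.1) = 82.2648
T̂_B = 0.527(72) + 0.473(95.9) = 83.3047
T̂_A − T̂_B = -1.0399

-1.04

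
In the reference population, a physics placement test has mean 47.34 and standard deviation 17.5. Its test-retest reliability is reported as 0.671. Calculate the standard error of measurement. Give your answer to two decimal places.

SEM = SD · √(1 − ρ) = 17.5 × √0.329 = 17.5 × 0.5736 = 10.038

10.04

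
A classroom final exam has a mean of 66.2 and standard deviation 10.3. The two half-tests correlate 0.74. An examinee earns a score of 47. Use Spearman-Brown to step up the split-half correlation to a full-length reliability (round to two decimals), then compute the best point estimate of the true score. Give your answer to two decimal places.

49.88

Spearman-Brown: ρ = 2r/(1 + r) = 2(0.74)/(1 + 0.74) = 1.480/1.74 = 0.8506 → 0.85
T̂ = 0.85(47) + 0.15(66.2) = 39.95 + 9.930 = 49.880 → 49.88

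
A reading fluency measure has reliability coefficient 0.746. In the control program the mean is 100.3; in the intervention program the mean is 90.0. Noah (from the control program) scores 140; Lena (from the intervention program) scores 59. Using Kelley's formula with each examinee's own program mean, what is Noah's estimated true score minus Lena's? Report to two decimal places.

63.04

T̂_Noah = 0.746(140) + 0.254(100.3) = 129.9162
T̂_Lena = 0.746(59) + 0.254(90.0) = 66.8740
Difference = 129.9162 − 66.8740 = 63.0422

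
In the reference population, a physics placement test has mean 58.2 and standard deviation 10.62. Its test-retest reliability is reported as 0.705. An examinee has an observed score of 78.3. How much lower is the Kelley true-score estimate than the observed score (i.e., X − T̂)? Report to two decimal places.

Regress the observed score toward the mean by the unreliability: T̂ = 0.705·78.3 + 0.295·58.2 = 55.2015 + 17.1690 = 72.3705.
X − T̂ = 78.3 − 72.370 = 5.930 → 5.93

5.93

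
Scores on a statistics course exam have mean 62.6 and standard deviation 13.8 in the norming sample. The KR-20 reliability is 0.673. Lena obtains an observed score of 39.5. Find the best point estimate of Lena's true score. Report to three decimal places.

47.054

Weight the observed score by reliability and the mean by (1 − reliability): T̂ = 0.673·39.5 + 0.327·62.6 = 26.5835 + 20.4702 = 47.0537.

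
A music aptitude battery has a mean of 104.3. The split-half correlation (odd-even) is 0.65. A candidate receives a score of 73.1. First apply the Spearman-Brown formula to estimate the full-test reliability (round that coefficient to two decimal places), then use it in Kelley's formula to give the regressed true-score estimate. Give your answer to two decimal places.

Spearman-Brown: ρ = 2r/(1 + r) = 2(0.65)/(1 + 0.65) = 1.300/1.65 = 0.7879 → 0.79
T̂ = ρX + (1 − ρ)μ
  = 0.79 × 73.1 + 0.21 × 104.3
  = 57.749 + 21.903
  = 79.652
  ≈ 79.65

79.65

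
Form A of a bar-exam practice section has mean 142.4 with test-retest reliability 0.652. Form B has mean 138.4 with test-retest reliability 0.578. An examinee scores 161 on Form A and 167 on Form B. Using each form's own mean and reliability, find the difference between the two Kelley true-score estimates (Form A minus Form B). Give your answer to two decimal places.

-0.40

T̂_A = 0.652(161) + 0.348(142.4) = 154.5272
T̂_B = 0.578(167) + 0.422(138.4) = 154.9308
T̂_A − T̂_B = -0.4036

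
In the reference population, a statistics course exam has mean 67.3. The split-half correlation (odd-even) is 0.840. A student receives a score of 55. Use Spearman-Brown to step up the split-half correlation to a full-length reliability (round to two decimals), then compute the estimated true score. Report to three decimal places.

56.107

Spearman-Brown: ρ = 2r/(1 + r) = 2(0.840)/(1 + 0.840) = 1.6800/1.840 = 0.9130 → 0.91
Regress the observed score toward the mean by the unreliability: T̂ = 0.91·55 + 0.09·67.3 = 50.05 + 6.057 = 56.1070.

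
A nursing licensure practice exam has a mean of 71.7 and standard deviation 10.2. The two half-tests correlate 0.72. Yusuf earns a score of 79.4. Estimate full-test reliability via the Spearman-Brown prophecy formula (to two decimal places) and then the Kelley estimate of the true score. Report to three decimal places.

78.168

Spearman-Brown: ρ = 2r/(1 + r) = 2(0.72)/(1 + 0.72) = 1.440/1.72 = 0.8372 → 0.84
Regress the observed score toward the mean by the unreliability: T̂ = 0.84·79.4 + 0.16·71.7 = 66.696 + 11.472 = 78.1680.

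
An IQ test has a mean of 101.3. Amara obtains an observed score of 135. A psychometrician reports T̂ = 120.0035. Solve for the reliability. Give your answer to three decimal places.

0.555

T̂ = ρX + (1 − ρ)μ  ⇒  T̂ − μ = ρ(X − μ)
ρ = (T̂ − μ)/(X − μ) = (120.0035 − 101.3) / (135 − 101.3) = 18.7035 / 33.7 = 0.55500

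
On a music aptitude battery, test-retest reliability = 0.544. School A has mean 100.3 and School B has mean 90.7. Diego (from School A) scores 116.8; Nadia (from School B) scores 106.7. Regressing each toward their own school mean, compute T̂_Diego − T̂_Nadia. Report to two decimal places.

T̂_Diego = 0.544(116.8) + 0.456(100.3) = 109.2760
T̂_Nadia = 0.544(106.7) + 0.456(90.7) = 99.4040
Difference = 109.2760 − 99.4040 = 9.8720

9.87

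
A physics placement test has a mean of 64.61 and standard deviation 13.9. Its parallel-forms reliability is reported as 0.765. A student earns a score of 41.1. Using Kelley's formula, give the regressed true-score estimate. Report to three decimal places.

T̂ = ρX + (1 − ρ)μ
  = 0.765 × 41.1 + 0.235 × 64.61
  = 31.4415 + 15.18335
  = 46.6249
  ≈ 46.625

46.625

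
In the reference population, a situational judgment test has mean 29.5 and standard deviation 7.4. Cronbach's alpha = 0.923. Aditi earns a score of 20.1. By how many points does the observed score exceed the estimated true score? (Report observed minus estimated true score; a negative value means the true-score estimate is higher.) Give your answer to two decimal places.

Kelley's formula gives T̂ = 0.923·20.1 + 0.077·29.5 = 18.5523 + 2.2715 = 20.8238.
X − T̂ = 20.1 − 20.824 = -0.724 → -0.72

-0.72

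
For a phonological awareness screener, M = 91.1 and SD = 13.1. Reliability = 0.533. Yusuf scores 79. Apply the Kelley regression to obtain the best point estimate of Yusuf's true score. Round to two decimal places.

84.65

T̂ = 0.533(79) + 0.467(91.1) = 42.107 + 42.5437 = 84.651 → 84.65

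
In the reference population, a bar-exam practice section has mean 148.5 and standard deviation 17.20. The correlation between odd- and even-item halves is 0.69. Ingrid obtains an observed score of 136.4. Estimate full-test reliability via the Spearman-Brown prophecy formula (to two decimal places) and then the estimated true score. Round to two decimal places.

138.58

Spearman-Brown: ρ = 2r/(1 + r) = 2(0.69)/(1 + 0.69) = 1.380/1.69 = 0.8166 → 0.82
Kelley's formula gives T̂ = 0.82·136.4 + 0.18·148.5 = 111.848 + 26.730 = 138.578.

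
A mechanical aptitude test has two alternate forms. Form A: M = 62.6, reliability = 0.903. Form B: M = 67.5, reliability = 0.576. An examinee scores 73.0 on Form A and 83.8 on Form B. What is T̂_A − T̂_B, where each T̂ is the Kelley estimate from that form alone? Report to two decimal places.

T̂_A = 0.903(73.0) + 0.097(62.6) = 71.9912
T̂_B = 0.576(83.8) + 0.424(67.5) = 76.8888
T̂_A − T̂_B = -4.8976

-4.90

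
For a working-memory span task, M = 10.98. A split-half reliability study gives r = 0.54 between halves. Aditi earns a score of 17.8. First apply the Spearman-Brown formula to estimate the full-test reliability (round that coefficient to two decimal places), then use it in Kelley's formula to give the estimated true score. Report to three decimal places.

15.754

Spearman-Brown: ρ = 2r/(1 + r) = 2(0.54)/(1 + 0.54) = 1.080/1.54 = 0.7013 → 0.70
Weight the observed score by reliability and the mean by (1 − reliability): T̂ = 0.70·17.8 + 0.30·10.98 = 12.460 + 3.2940 = 15.7540.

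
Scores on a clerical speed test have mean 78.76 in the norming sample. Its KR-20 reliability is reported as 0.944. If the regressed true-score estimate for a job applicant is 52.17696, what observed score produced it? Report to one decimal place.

T̂ = ρX + (1 − ρ)μ  ⇒  X = (T̂ − (1 − ρ)μ) / ρ
X = (52.17696 − 0.056 × 78.76) / 0.944 = (52.17696 − 4.41056) / 0.944 = 47.76640 / 0.944 = 50.600

50.6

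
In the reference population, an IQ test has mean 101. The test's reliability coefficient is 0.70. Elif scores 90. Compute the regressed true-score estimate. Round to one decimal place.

93.3

T̂ = 0.70(90) + 0.30(101) = 63.00 + 30.30 = 93.30 → 93.3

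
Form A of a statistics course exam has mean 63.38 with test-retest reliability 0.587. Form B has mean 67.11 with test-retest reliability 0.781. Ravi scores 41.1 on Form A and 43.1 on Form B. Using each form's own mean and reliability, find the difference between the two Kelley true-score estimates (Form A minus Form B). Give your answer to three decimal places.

1.943

T̂_A = 0.587(41.1) + 0.413(63.38) = 50.30164
T̂_B = 0.781(43.1) + 0.219(67.11) = 48.35819
T̂_A − T̂_B = 1.94345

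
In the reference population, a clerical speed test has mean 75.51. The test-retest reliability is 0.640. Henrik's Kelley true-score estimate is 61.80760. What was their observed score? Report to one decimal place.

54.1

T̂ = ρX + (1 − ρ)μ  ⇒  X = (T̂ − (1 − ρ)μ) / ρ
X = (61.80760 − 0.360 × 75.51) / 0.640 = (61.80760 − 27.18360) / 0.640 = 34.62400 / 0.640 = 54.100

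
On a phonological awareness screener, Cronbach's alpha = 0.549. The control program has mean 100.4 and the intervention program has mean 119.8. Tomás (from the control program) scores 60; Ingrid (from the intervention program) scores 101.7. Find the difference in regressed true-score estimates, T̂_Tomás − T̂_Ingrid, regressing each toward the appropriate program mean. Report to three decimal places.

-31.643

T̂_Tomás = 0.549(60) + 0.451(100.4) = 78.22040
T̂_Ingrid = 0.549(101.7) + 0.451(119.8) = 109.86310
Difference = 78.22040 − 109.86310 = -31.64270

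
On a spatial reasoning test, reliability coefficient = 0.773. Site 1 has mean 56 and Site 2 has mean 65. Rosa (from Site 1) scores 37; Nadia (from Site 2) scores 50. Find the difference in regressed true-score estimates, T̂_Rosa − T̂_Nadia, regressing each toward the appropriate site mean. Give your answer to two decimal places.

-12.09

T̂_Rosa = 0.773(37) + 0.227(56) = 41.3130
T̂_Nadia = 0.773(50) + 0.227(65) = 53.4050
Difference = 41.3130 − 53.4050 = -12.0920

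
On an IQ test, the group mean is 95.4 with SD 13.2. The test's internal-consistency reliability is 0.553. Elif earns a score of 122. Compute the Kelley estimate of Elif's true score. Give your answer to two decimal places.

110.11

T̂ = ρX + (1 − ρ)μ
  = 0.553 × 122 + 0.447 × 95.4
  = 67.466 + 42.6438
  = 110.110
  ≈ 110.11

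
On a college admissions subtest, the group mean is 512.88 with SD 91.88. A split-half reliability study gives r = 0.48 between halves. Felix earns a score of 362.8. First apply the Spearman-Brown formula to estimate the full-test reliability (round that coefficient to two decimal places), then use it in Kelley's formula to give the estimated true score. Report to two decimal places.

Spearman-Brown: ρ = 2r/(1 + r) = 2(0.48)/(1 + 0.48) = 0.960/1.48 = 0.6486 → 0.65
T̂ = ρX + (1 − ρ)μ
  = 0.65 × 362.8 + 0.35 × 512.88
  = 235.820 + 179.5080
  = 415.328
  ≈ 415.33

415.33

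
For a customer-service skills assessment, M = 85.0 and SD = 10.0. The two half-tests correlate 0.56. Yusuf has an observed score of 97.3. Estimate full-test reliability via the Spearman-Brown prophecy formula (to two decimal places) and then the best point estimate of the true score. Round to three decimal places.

Spearman-Brown: ρ = 2r/(1 + r) = 2(0.56)/(1 + 0.56) = 1.120/1.56 = 0.7179 → 0.72
T̂ = ρX + (1 − ρ)μ
  = 0.72 × 97.3 + 0.28 × 85.0
  = 70.056 + 23.800
  = 93.8560
  ≈ 93.856

93.856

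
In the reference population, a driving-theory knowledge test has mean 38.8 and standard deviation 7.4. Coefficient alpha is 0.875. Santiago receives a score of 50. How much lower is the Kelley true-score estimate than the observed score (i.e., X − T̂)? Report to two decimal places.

1.40

T̂ = ρX + (1 − ρ)μ
  = 0.875 × 50 + 0.125 × 38.8
  = 43.750 + 4.8500
  = 48.6000
  ≈ 48.600
X − T̂ = 50 − 48.600 = 1.400 → 1.40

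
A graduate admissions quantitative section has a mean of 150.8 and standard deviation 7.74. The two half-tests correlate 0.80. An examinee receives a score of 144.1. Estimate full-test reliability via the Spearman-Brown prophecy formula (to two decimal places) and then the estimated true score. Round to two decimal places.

Spearman-Brown: ρ = 2r/(1 + r) = 2(0.80)/(1 + 0.80) = 1.600/1.80 = 0.8889 → 0.89
Kelley's formula gives T̂ = 0.89·144.1 + 0.11·150.8 = 128.249 + 16.588 = 144.837.

144.84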